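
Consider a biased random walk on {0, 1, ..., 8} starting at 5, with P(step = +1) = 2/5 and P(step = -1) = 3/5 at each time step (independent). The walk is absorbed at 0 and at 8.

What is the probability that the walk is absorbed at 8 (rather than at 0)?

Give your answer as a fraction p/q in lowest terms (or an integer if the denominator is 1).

Answer: 1688/6305

Derivation:
Biased walk: p = 2/5, q = 3/5, r = q/p = 3/2
Gambler's ruin: P(hit 8 before 0 | start at 5) = (1 - r^a)/(1 - r^N)
r^5 = 243/32; r^8 = 6561/256
P = (1 - 243/32) / (1 - 6561/256) = -211/32 / -6305/256 = 1688/6305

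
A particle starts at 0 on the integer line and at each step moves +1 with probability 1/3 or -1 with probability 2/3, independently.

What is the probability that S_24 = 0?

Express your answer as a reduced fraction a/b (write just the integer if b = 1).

To be at 0 after 24 steps: need exactly 12 steps of +1 and 12 of -1.
Number of such sequences: C(24,12) = 2704156
Each has probability (1/3)^12 · (2/3)^12 = 4096/282429536481
P = 2704156 · 4096/282429536481 = 11076222976/282429536481

Answer: 11076222976/282429536481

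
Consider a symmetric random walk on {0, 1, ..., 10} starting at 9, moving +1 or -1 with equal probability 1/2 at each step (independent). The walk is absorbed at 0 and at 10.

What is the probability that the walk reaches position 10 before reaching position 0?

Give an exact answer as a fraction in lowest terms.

Answer: 9/10

Derivation:
Symmetric walk (p = 1/2): the harmonic-function argument gives P(hit 10 before 0 | start at 9) = a/N.
P = 9/10 = 9/10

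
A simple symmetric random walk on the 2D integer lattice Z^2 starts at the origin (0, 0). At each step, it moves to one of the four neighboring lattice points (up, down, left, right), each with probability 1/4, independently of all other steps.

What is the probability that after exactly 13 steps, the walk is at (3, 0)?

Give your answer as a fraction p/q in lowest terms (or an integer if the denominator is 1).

Let h be the number of horizontal steps (so 13-h are vertical). To end at (3,0) need (h+3)/2 right-steps and ((13-h)+0)/2 up-steps.
Sum over h with 3 ≤ h ≤ 13, h ≡ 1 (mod 2), 13-h ≡ 0 (mod 2):
h=3: C(13,3)·C(3,3)·C(10,5) = 286·1·252 = 72072
h=5: C(13,5)·C(5,4)·C(8,4) = 1287·5·70 = 450450
h=7: C(13,7)·C(7,5)·C(6,3) = 1716·21·20 = 720720
h=9: C(13,9)·C(9,6)·C(4,2) = 715·84·6 = 360360
h=11: C(13,11)·C(11,7)·C(2,1) = 78·330·2 = 51480
h=13: C(13,13)·C(13,8)·C(0,0) = 1·1287·1 = 1287
Total favorable: 1656369
Total paths: 4^13 = 67108864
P = 1656369/67108864 = 1656369/67108864

Answer: 1656369/67108864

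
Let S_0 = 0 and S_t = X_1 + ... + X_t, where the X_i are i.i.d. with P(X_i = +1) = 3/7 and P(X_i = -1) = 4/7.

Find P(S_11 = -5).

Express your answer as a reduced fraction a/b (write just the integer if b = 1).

To reach position -5 after 11 steps: need 3 steps of +1 and 8 steps of -1.
Number of such sequences: C(11,3) = 165
Each has probability (3/7)^3 · (4/7)^8 = 1769472/1977326743
P = 165 · 1769472/1977326743 = 291962880/1977326743

Answer: 291962880/1977326743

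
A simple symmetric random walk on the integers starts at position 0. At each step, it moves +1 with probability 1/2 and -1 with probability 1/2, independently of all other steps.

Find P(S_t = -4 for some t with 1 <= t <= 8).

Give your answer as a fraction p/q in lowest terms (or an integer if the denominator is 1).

Answer: 23/128

Derivation:
Count via complement. Let g(t,s) = #length-t paths at position s with S_1..S_t all ≠ -4.
g(t,s) = g(t-1,s-1) + g(t-1,s+1) for s ≠ -4; g(t,-4) = 0.
t=0: g(0,0)=1
t=1: g(1,-1)=1 g(1,1)=1
t=2: g(2,-2)=1 g(2,0)=2 g(2,2)=1
t=3: g(3,-3)=1 g(3,-1)=3 g(3,1)=3 g(3,3)=1
t=4: g(4,-2)=4 g(4,0)=6 g(4,2)=4 g(4,4)=1
t=5: g(5,-3)=4 g(5,-1)=10 g(5,1)=10 g(5,3)=5 g(5,5)=1
t=6: g(6,-2)=14 g(6,0)=20 g(6,2)=15 g(6,4)=6 g(6,6)=1
t=7: g(7,-3)=14 g(7,-1)=34 g(7,1)=35 g(7,3)=21 g(7,5)=7 g(7,7)=1
t=8: g(8,-2)=48 g(8,0)=69 g(8,2)=56 g(8,4)=28 g(8,6)=8 g(8,8)=1
Paths never hitting -4: Σ_s g(8,s) = 210
Paths hitting -4: 2^8 - 210 = 46
P = 46/256 = 23/128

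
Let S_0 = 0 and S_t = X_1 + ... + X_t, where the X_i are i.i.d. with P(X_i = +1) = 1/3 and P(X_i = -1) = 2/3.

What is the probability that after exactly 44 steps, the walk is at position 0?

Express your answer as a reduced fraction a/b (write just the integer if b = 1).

Answer: 2941743566642216960/328256967394537077627

Derivation:
To be at 0 after 44 steps: need exactly 22 steps of +1 and 22 of -1.
Number of such sequences: C(44,22) = 2104098963720
Each has probability (1/3)^22 · (2/3)^22 = 4194304/984770902183611232881
P = 2104098963720 · 4194304/984770902183611232881 = 2941743566642216960/328256967394537077627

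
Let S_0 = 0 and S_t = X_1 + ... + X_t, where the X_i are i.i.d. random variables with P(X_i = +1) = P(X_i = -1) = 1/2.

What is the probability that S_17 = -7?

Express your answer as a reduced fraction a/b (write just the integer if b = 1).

Answer: 1547/32768

Derivation:
To reach position -7 after 17 steps: need 5 steps of +1 and 12 of -1.
Favorable paths: C(17,5) = 6188
Total paths: 2^17 = 131072
P = 6188/131072 = 1547/32768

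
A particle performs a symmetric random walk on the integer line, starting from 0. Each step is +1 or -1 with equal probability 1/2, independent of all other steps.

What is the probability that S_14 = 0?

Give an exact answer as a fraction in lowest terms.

Answer: 429/2048

Derivation:
To return to 0 after 14 steps: need exactly 7 steps of +1 and 7 of -1.
Favorable paths: C(14,7) = 3432
Total paths: 2^14 = 16384
P = 3432/16384 = 429/2048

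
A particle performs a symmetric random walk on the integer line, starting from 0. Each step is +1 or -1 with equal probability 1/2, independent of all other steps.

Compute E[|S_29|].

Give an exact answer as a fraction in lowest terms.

S_29 takes values m ≡ 1 (mod 2) with |m| ≤ 29; P(S_29=m) = C(29,(29+m)/2)/2^29.
Total paths: 2^29 = 536870912
Distribution: P(S=-29)=1/536870912, P(S=-27)=29/536870912, P(S=-25)=406/536870912, P(S=-23)=3654/536870912, P(S=-21)=23751/536870912, P(S=-19)=118755/536870912, P(S=-17)=475020/536870912, P(S=-15)=1560780/536870912, P(S=-13)=4292145/536870912, P(S=-11)=10015005/536870912, P(S=-9)=20030010/536870912, P(S=-7)=34597290/536870912, P(S=-5)=51895935/536870912, P(S=-3)=67863915/536870912, P(S=-1)=77558760/536870912, P(S=1)=77558760/536870912, P(S=3)=67863915/536870912, P(S=5)=51895935/536870912, P(S=7)=34597290/536870912, P(S=9)=20030010/536870912, P(S=11)=10015005/536870912, P(S=13)=4292145/536870912, P(S=15)=1560780/536870912, P(S=17)=475020/536870912, P(S=19)=118755/536870912, P(S=21)=23751/536870912, P(S=23)=3654/536870912, P(S=25)=406/536870912, P(S=27)=29/536870912, P(S=29)=1/536870912
E[|S_29|] = Σ_m |m|·P(S_29=m) = 2326762800/536870912 = 145422675/33554432

Answer: 145422675/33554432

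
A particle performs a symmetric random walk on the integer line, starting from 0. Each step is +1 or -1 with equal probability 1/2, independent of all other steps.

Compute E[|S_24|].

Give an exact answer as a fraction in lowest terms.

Answer: 2028117/524288

Derivation:
S_24 takes values m ≡ 0 (mod 2) with |m| ≤ 24; P(S_24=m) = C(24,(24+m)/2)/2^24.
Total paths: 2^24 = 16777216
Distribution: P(S=-24)=1/16777216, P(S=-22)=24/16777216, P(S=-20)=276/16777216, P(S=-18)=2024/16777216, P(S=-16)=10626/16777216, P(S=-14)=42504/16777216, P(S=-12)=134596/16777216, P(S=-10)=346104/16777216, P(S=-8)=735471/16777216, P(S=-6)=1307504/16777216, P(S=-4)=1961256/16777216, P(S=-2)=2496144/16777216, P(S=0)=2704156/16777216, P(S=2)=2496144/16777216, P(S=4)=1961256/16777216, P(S=6)=1307504/16777216, P(S=8)=735471/16777216, P(S=10)=346104/16777216, P(S=12)=134596/16777216, P(S=14)=42504/16777216, P(S=16)=10626/16777216, P(S=18)=2024/16777216, P(S=20)=276/16777216, P(S=22)=24/16777216, P(S=24)=1/16777216
E[|S_24|] = Σ_m |m|·P(S_24=m) = 64899744/16777216 = 2028117/524288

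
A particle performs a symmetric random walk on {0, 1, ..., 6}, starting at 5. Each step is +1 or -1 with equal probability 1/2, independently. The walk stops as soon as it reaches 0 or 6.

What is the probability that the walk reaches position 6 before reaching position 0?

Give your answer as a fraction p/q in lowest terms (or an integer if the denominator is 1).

Symmetric walk (p = 1/2): the harmonic-function argument gives P(hit 6 before 0 | start at 5) = a/N.
P = 5/6 = 5/6

Answer: 5/6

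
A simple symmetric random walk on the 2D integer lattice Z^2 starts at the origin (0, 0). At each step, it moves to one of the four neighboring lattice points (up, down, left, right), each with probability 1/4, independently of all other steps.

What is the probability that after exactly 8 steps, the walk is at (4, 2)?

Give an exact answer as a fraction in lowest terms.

Let h be the number of horizontal steps (so 8-h are vertical). To end at (4,2) need (h+4)/2 right-steps and ((8-h)+2)/2 up-steps.
Sum over h with 4 ≤ h ≤ 6, h ≡ 0 (mod 2), 8-h ≡ 0 (mod 2):
h=4: C(8,4)·C(4,4)·C(4,3) = 70·1·4 = 280
h=6: C(8,6)·C(6,5)·C(2,2) = 28·6·1 = 168
Total favorable: 448
Total paths: 4^8 = 65536
P = 448/65536 = 7/1024

Answer: 7/1024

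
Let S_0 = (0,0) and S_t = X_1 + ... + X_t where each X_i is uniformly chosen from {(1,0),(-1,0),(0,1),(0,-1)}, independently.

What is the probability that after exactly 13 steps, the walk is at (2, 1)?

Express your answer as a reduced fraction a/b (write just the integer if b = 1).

Answer: 552123/16777216

Derivation:
Let h be the number of horizontal steps (so 13-h are vertical). To end at (2,1) need (h+2)/2 right-steps and ((13-h)+1)/2 up-steps.
Sum over h with 2 ≤ h ≤ 12, h ≡ 0 (mod 2), 13-h ≡ 1 (mod 2):
h=2: C(13,2)·C(2,2)·C(11,6) = 78·1·462 = 36036
h=4: C(13,4)·C(4,3)·C(9,5) = 715·4·126 = 360360
h=6: C(13,6)·C(6,4)·C(7,4) = 1716·15·35 = 900900
h=8: C(13,8)·C(8,5)·C(5,3) = 1287·56·10 = 720720
h=10: C(13,10)·C(10,6)·C(3,2) = 286·210·3 = 180180
h=12: C(13,12)·C(12,7)·C(1,1) = 13·792·1 = 10296
Total favorable: 2208492
Total paths: 4^13 = 67108864
P = 2208492/67108864 = 552123/16777216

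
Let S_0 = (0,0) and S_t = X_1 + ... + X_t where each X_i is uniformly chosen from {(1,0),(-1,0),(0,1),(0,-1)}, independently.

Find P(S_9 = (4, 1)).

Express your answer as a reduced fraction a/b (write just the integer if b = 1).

Let h be the number of horizontal steps (so 9-h are vertical). To end at (4,1) need (h+4)/2 right-steps and ((9-h)+1)/2 up-steps.
Sum over h with 4 ≤ h ≤ 8, h ≡ 0 (mod 2), 9-h ≡ 1 (mod 2):
h=4: C(9,4)·C(4,4)·C(5,3) = 126·1·10 = 1260
h=6: C(9,6)·C(6,5)·C(3,2) = 84·6·3 = 1512
h=8: C(9,8)·C(8,6)·C(1,1) = 9·28·1 = 252
Total favorable: 3024
Total paths: 4^9 = 262144
P = 3024/262144 = 189/16384

Answer: 189/16384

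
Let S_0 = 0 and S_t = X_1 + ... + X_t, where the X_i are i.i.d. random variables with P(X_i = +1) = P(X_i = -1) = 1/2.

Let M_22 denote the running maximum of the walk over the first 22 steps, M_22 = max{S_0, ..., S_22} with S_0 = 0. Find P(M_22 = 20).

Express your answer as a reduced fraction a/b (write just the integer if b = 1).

Let M_22 = max(S_0,...,S_22). Use the reflection principle: for j ≥ 1, #{paths with M_22 ≥ j} = #{S_22 ≥ j} + #{S_22 ≥ j+1}.
By reflection, #{M_22 ≥ 20} = #{S_22 ≥ 20} + #{S_22 ≥ 21} = 23 + 1 = 24.
#{M_22 ≥ 21} = #{S_22 ≥ 21} + #{S_22 ≥ 22} = 1 + 1 = 2.
#{M_22 = 20} = 24 - 2 = 22.
P(M_22 = 20) = 22/4194304 = 11/2097152

Answer: 11/2097152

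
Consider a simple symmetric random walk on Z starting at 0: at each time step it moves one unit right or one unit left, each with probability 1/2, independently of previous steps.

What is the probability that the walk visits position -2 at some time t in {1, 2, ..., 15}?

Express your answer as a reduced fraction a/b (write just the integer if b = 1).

Count via complement. Let g(t,s) = #length-t paths at position s with S_1..S_t all ≠ -2.
g(t,s) = g(t-1,s-1) + g(t-1,s+1) for s ≠ -2; g(t,-2) = 0.
t=0: g(0,0)=1
t=1: g(1,-1)=1 g(1,1)=1
t=2: g(2,0)=2 g(2,2)=1
t=3: g(3,-1)=2 g(3,1)=3 g(3,3)=1
t=4: g(4,0)=5 g(4,2)=4 g(4,4)=1
t=5: g(5,-1)=5 g(5,1)=9 g(5,3)=5 g(5,5)=1
t=6: g(6,0)=14 g(6,2)=14 g(6,4)=6 g(6,6)=1
t=7: g(7,-1)=14 g(7,1)=28 g(7,3)=20 g(7,5)=7 g(7,7)=1
t=8: g(8,0)=42 g(8,2)=48 g(8,4)=27 g(8,6)=8 g(8,8)=1
t=9: g(9,-1)=42 g(9,1)=90 g(9,3)=75 g(9,5)=35 g(9,7)=9 g(9,9)=1
t=10: g(10,0)=132 g(10,2)=165 g(10,4)=110 g(10,6)=44 g(10,8)=10 g(10,10)=1
t=11: g(11,-1)=132 g(11,1)=297 g(11,3)=275 g(11,5)=154 g(11,7)=54 g(11,9)=11 g(11,11)=1
t=12: g(12,0)=429 g(12,2)=572 g(12,4)=429 g(12,6)=208 g(12,8)=65 g(12,10)=12 g(12,12)=1
t=13: g(13,-1)=429 g(13,1)=1001 g(13,3)=1001 g(13,5)=637 g(13,7)=273 g(13,9)=77 g(13,11)=13 g(13,13)=1
t=14: g(14,0)=1430 g(14,2)=2002 g(14,4)=1638 g(14,6)=910 g(14,8)=350 g(14,10)=90 g(14,12)=14 g(14,14)=1
t=15: g(15,-1)=1430 g(15,1)=3432 g(15,3)=3640 g(15,5)=2548 g(15,7)=1260 g(15,9)=440 g(15,11)=104 g(15,13)=15 g(15,15)=1
Paths never hitting -2: Σ_s g(15,s) = 12870
Paths hitting -2: 2^15 - 12870 = 19898
P = 19898/32768 = 9949/16384

Answer: 9949/16384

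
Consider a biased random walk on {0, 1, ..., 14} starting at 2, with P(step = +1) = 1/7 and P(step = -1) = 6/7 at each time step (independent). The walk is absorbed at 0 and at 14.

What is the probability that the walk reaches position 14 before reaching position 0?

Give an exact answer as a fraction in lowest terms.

Biased walk: p = 1/7, q = 6/7, r = q/p = 6
Gambler's ruin: P(hit 14 before 0 | start at 2) = (1 - r^a)/(1 - r^N)
r^2 = 36; r^14 = 78364164096
P = (1 - 36) / (1 - 78364164096) = -35 / -78364164095 = 1/2238976117

Answer: 1/2238976117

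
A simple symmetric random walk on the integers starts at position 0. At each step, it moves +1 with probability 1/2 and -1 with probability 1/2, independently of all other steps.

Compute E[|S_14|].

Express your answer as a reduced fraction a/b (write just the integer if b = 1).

S_14 takes values m ≡ 0 (mod 2) with |m| ≤ 14; P(S_14=m) = C(14,(14+m)/2)/2^14.
Total paths: 2^14 = 16384
Distribution: P(S=-14)=1/16384, P(S=-12)=14/16384, P(S=-10)=91/16384, P(S=-8)=364/16384, P(S=-6)=1001/16384, P(S=-4)=2002/16384, P(S=-2)=3003/16384, P(S=0)=3432/16384, P(S=2)=3003/16384, P(S=4)=2002/16384, P(S=6)=1001/16384, P(S=8)=364/16384, P(S=10)=91/16384, P(S=12)=14/16384, P(S=14)=1/16384
E[|S_14|] = Σ_m |m|·P(S_14=m) = 48048/16384 = 3003/1024

Answer: 3003/1024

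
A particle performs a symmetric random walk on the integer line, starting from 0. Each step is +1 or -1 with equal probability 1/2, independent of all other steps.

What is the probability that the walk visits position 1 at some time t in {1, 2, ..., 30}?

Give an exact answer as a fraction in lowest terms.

Count via complement. Let g(t,s) = #length-t paths at position s with S_1..S_t all ≠ 1.
g(t,s) = g(t-1,s-1) + g(t-1,s+1) for s ≠ 1; g(t,1) = 0.
t=0: g(0,0)=1
t=1: g(1,-1)=1
t=2: g(2,-2)=1 g(2,0)=1
t=3: g(3,-3)=1 g(3,-1)=2
t=4: g(4,-4)=1 g(4,-2)=3 g(4,0)=2
t=5: g(5,-5)=1 g(5,-3)=4 g(5,-1)=5
t=6: g(6,-6)=1 g(6,-4)=5 g(6,-2)=9 g(6,0)=5
t=7: g(7,-7)=1 g(7,-5)=6 g(7,-3)=14 g(7,-1)=14
t=8: g(8,-8)=1 g(8,-6)=7 g(8,-4)=20 g(8,-2)=28 g(8,0)=14
t=9: g(9,-9)=1 g(9,-7)=8 g(9,-5)=27 g(9,-3)=48 g(9,-1)=42
t=10: g(10,-10)=1 g(10,-8)=9 g(10,-6)=35 g(10,-4)=75 g(10,-2)=90 g(10,0)=42
t=11: g(11,-11)=1 g(11,-9)=10 g(11,-7)=44 g(11,-5)=110 g(11,-3)=165 g(11,-1)=132
t=12: g(12,-12)=1 g(12,-10)=11 g(12,-8)=54 g(12,-6)=154 g(12,-4)=275 g(12,-2)=297 g(12,0)=132
t=13: g(13,-13)=1 g(13,-11)=12 g(13,-9)=65 g(13,-7)=208 g(13,-5)=429 g(13,-3)=572 g(13,-1)=429
t=14: g(14,-14)=1 g(14,-12)=13 g(14,-10)=77 g(14,-8)=273 g(14,-6)=637 g(14,-4)=1001 g(14,-2)=1001 g(14,0)=429
t=15: g(15,-15)=1 g(15,-13)=14 g(15,-11)=90 g(15,-9)=350 g(15,-7)=910 g(15,-5)=1638 g(15,-3)=2002 g(15,-1)=1430
t=16: g(16,-16)=1 g(16,-14)=15 g(16,-12)=104 g(16,-10)=440 g(16,-8)=1260 g(16,-6)=2548 g(16,-4)=3640 g(16,-2)=3432 g(16,0)=1430
t=17: g(17,-17)=1 g(17,-15)=16 g(17,-13)=119 g(17,-11)=544 g(17,-9)=1700 g(17,-7)=3808 g(17,-5)=6188 g(17,-3)=7072 g(17,-1)=4862
t=18: g(18,-18)=1 g(18,-16)=17 g(18,-14)=135 g(18,-12)=663 g(18,-10)=2244 g(18,-8)=5508 g(18,-6)=9996 g(18,-4)=13260 g(18,-2)=11934 g(18,0)=4862
t=19: g(19,-19)=1 g(19,-17)=18 g(19,-15)=152 g(19,-13)=798 g(19,-11)=2907 g(19,-9)=7752 g(19,-7)=15504 g(19,-5)=23256 g(19,-3)=25194 g(19,-1)=16796
t=20: g(20,-20)=1 g(20,-18)=19 g(20,-16)=170 g(20,-14)=950 g(20,-12)=3705 g(20,-10)=10659 g(20,-8)=23256 g(20,-6)=38760 g(20,-4)=48450 g(20,-2)=41990 g(20,0)=16796
t=21: g(21,-21)=1 g(21,-19)=20 g(21,-17)=189 g(21,-15)=1120 g(21,-13)=4655 g(21,-11)=14364 g(21,-9)=33915 g(21,-7)=62016 g(21,-5)=87210 g(21,-3)=90440 g(21,-1)=58786
t=22: g(22,-22)=1 g(22,-20)=21 g(22,-18)=209 g(22,-16)=1309 g(22,-14)=5775 g(22,-12)=19019 g(22,-10)=48279 g(22,-8)=95931 g(22,-6)=149226 g(22,-4)=177650 g(22,-2)=149226 g(22,0)=58786
t=23: g(23,-23)=1 g(23,-21)=22 g(23,-19)=230 g(23,-17)=1518 g(23,-15)=7084 g(23,-13)=24794 g(23,-11)=67298 g(23,-9)=144210 g(23,-7)=245157 g(23,-5)=326876 g(23,-3)=326876 g(23,-1)=208012
t=24: g(24,-24)=1 g(24,-22)=23 g(24,-20)=252 g(24,-18)=1748 g(24,-16)=8602 g(24,-14)=31878 g(24,-12)=92092 g(24,-10)=211508 g(24,-8)=389367 g(24,-6)=572033 g(24,-4)=653752 g(24,-2)=534888 g(24,0)=208012
t=25: g(25,-25)=1 g(25,-23)=24 g(25,-21)=275 g(25,-19)=2000 g(25,-17)=10350 g(25,-15)=40480 g(25,-13)=123970 g(25,-11)=303600 g(25,-9)=600875 g(25,-7)=961400 g(25,-5)=1225785 g(25,-3)=1188640 g(25,-1)=742900
t=26: g(26,-26)=1 g(26,-24)=25 g(26,-22)=299 g(26,-20)=2275 g(26,-18)=12350 g(26,-16)=50830 g(26,-14)=164450 g(26,-12)=427570 g(26,-10)=904475 g(26,-8)=1562275 g(26,-6)=2187185 g(26,-4)=2414425 g(26,-2)=1931540 g(26,0)=742900
t=27: g(27,-27)=1 g(27,-25)=26 g(27,-23)=324 g(27,-21)=2574 g(27,-19)=14625 g(27,-17)=63180 g(27,-15)=215280 g(27,-13)=592020 g(27,-11)=1332045 g(27,-9)=2466750 g(27,-7)=3749460 g(27,-5)=4601610 g(27,-3)=4345965 g(27,-1)=2674440
t=28: g(28,-28)=1 g(28,-26)=27 g(28,-24)=350 g(28,-22)=2898 g(28,-20)=17199 g(28,-18)=77805 g(28,-16)=278460 g(28,-14)=807300 g(28,-12)=1924065 g(28,-10)=3798795 g(28,-8)=6216210 g(28,-6)=8351070 g(28,-4)=8947575 g(28,-2)=7020405 g(28,0)=2674440
t=29: g(29,-29)=1 g(29,-27)=28 g(29,-25)=377 g(29,-23)=3248 g(29,-21)=20097 g(29,-19)=95004 g(29,-17)=356265 g(29,-15)=1085760 g(29,-13)=2731365 g(29,-11)=5722860 g(29,-9)=10015005 g(29,-7)=14567280 g(29,-5)=17298645 g(29,-3)=15967980 g(29,-1)=9694845
t=30: g(30,-30)=1 g(30,-28)=29 g(30,-26)=405 g(30,-24)=3625 g(30,-22)=23345 g(30,-20)=115101 g(30,-18)=451269 g(30,-16)=1442025 g(30,-14)=3817125 g(30,-12)=8454225 g(30,-10)=15737865 g(30,-8)=24582285 g(30,-6)=31865925 g(30,-4)=33266625 g(30,-2)=25662825 g(30,0)=9694845
Paths never hitting 1: Σ_s g(30,s) = 155117520
Paths hitting 1: 2^30 - 155117520 = 918624304
P = 918624304/1073741824 = 57414019/67108864

Answer: 57414019/67108864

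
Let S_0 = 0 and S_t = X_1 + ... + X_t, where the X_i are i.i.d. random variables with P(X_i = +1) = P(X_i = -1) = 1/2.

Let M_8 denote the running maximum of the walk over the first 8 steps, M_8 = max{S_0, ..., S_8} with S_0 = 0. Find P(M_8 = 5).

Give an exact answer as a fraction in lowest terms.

Answer: 1/32

Derivation:
Let M_8 = max(S_0,...,S_8). Use the reflection principle: for j ≥ 1, #{paths with M_8 ≥ j} = #{S_8 ≥ j} + #{S_8 ≥ j+1}.
By reflection, #{M_8 ≥ 5} = #{S_8 ≥ 5} + #{S_8 ≥ 6} = 9 + 9 = 18.
#{M_8 ≥ 6} = #{S_8 ≥ 6} + #{S_8 ≥ 7} = 9 + 1 = 10.
#{M_8 = 5} = 18 - 10 = 8.
P(M_8 = 5) = 8/256 = 1/32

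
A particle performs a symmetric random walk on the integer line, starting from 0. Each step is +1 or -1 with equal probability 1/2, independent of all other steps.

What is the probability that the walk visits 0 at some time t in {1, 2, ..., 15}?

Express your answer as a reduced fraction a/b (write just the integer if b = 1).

Answer: 1619/2048

Derivation:
Count via complement. Let g(t,s) = #length-t paths at position s with S_1..S_t all ≠ 0.
g(t,s) = g(t-1,s-1) + g(t-1,s+1) for s ≠ 0; g(t,0) = 0.
t=0: g(0,0)=1
t=1: g(1,-1)=1 g(1,1)=1
t=2: g(2,-2)=1 g(2,2)=1
t=3: g(3,-3)=1 g(3,-1)=1 g(3,1)=1 g(3,3)=1
t=4: g(4,-4)=1 g(4,-2)=2 g(4,2)=2 g(4,4)=1
t=5: g(5,-5)=1 g(5,-3)=3 g(5,-1)=2 g(5,1)=2 g(5,3)=3 g(5,5)=1
t=6: g(6,-6)=1 g(6,-4)=4 g(6,-2)=5 g(6,2)=5 g(6,4)=4 g(6,6)=1
t=7: g(7,-7)=1 g(7,-5)=5 g(7,-3)=9 g(7,-1)=5 g(7,1)=5 g(7,3)=9 g(7,5)=5 g(7,7)=1
t=8: g(8,-8)=1 g(8,-6)=6 g(8,-4)=14 g(8,-2)=14 g(8,2)=14 g(8,4)=14 g(8,6)=6 g(8,8)=1
t=9: g(9,-9)=1 g(9,-7)=7 g(9,-5)=20 g(9,-3)=28 g(9,-1)=14 g(9,1)=14 g(9,3)=28 g(9,5)=20 g(9,7)=7 g(9,9)=1
t=10: g(10,-10)=1 g(10,-8)=8 g(10,-6)=27 g(10,-4)=48 g(10,-2)=42 g(10,2)=42 g(10,4)=48 g(10,6)=27 g(10,8)=8 g(10,10)=1
t=11: g(11,-11)=1 g(11,-9)=9 g(11,-7)=35 g(11,-5)=75 g(11,-3)=90 g(11,-1)=42 g(11,1)=42 g(11,3)=90 g(11,5)=75 g(11,7)=35 g(11,9)=9 g(11,11)=1
t=12: g(12,-12)=1 g(12,-10)=10 g(12,-8)=44 g(12,-6)=110 g(12,-4)=165 g(12,-2)=132 g(12,2)=132 g(12,4)=165 g(12,6)=110 g(12,8)=44 g(12,10)=10 g(12,12)=1
t=13: g(13,-13)=1 g(13,-11)=11 g(13,-9)=54 g(13,-7)=154 g(13,-5)=275 g(13,-3)=297 g(13,-1)=132 g(13,1)=132 g(13,3)=297 g(13,5)=275 g(13,7)=154 g(13,9)=54 g(13,11)=11 g(13,13)=1
t=14: g(14,-14)=1 g(14,-12)=12 g(14,-10)=65 g(14,-8)=208 g(14,-6)=429 g(14,-4)=572 g(14,-2)=429 g(14,2)=429 g(14,4)=572 g(14,6)=429 g(14,8)=208 g(14,10)=65 g(14,12)=12 g(14,14)=1
t=15: g(15,-15)=1 g(15,-13)=13 g(15,-11)=77 g(15,-9)=273 g(15,-7)=637 g(15,-5)=1001 g(15,-3)=1001 g(15,-1)=429 g(15,1)=429 g(15,3)=1001 g(15,5)=1001 g(15,7)=637 g(15,9)=273 g(15,11)=77 g(15,13)=13 g(15,15)=1
Paths never hitting 0: Σ_s g(15,s) = 6864
Paths hitting 0: 2^15 - 6864 = 25904
P = 25904/32768 = 1619/2048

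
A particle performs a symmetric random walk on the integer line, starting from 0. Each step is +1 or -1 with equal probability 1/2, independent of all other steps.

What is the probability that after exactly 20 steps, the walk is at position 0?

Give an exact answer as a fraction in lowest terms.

To return to 0 after 20 steps: need exactly 10 steps of +1 and 10 of -1.
Favorable paths: C(20,10) = 184756
Total paths: 2^20 = 1048576
P = 184756/1048576 = 46189/262144

Answer: 46189/262144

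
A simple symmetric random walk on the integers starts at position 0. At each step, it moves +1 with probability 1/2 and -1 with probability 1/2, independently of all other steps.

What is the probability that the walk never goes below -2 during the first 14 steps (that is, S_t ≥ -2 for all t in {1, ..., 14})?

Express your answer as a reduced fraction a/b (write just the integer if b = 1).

Let f(t,s) = #length-t paths at position s with S_1..S_t all ≥ -2.
f(t,s) = f(t-1,s-1) + f(t-1,s+1) for s ≥ -2; f(t,s) = 0 for s < -2.
t=0: f(0,0)=1
t=1: f(1,-1)=1 f(1,1)=1
t=2: f(2,-2)=1 f(2,0)=2 f(2,2)=1
t=3: f(3,-1)=3 f(3,1)=3 f(3,3)=1
t=4: f(4,-2)=3 f(4,0)=6 f(4,2)=4 f(4,4)=1
t=5: f(5,-1)=9 f(5,1)=10 f(5,3)=5 f(5,5)=1
t=6: f(6,-2)=9 f(6,0)=19 f(6,2)=15 f(6,4)=6 f(6,6)=1
t=7: f(7,-1)=28 f(7,1)=34 f(7,3)=21 f(7,5)=7 f(7,7)=1
t=8: f(8,-2)=28 f(8,0)=62 f(8,2)=55 f(8,4)=28 f(8,6)=8 f(8,8)=1
t=9: f(9,-1)=90 f(9,1)=117 f(9,3)=83 f(9,5)=36 f(9,7)=9 f(9,9)=1
t=10: f(10,-2)=90 f(10,0)=207 f(10,2)=200 f(10,4)=119 f(10,6)=45 f(10,8)=10 f(10,10)=1
t=11: f(11,-1)=297 f(11,1)=407 f(11,3)=319 f(11,5)=164 f(11,7)=55 f(11,9)=11 f(11,11)=1
t=12: f(12,-2)=297 f(12,0)=704 f(12,2)=726 f(12,4)=483 f(12,6)=219 f(12,8)=66 f(12,10)=12 f(12,12)=1
t=13: f(13,-1)=1001 f(13,1)=1430 f(13,3)=1209 f(13,5)=702 f(13,7)=285 f(13,9)=78 f(13,11)=13 f(13,13)=1
t=14: f(14,-2)=1001 f(14,0)=2431 f(14,2)=2639 f(14,4)=1911 f(14,6)=987 f(14,8)=363 f(14,10)=91 f(14,12)=14 f(14,14)=1
Σ_s f(14,s) = 9438
P = 9438/16384 = 4719/8192

Answer: 4719/8192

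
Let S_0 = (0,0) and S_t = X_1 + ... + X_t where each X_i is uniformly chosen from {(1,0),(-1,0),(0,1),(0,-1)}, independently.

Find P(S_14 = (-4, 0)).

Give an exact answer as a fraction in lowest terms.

Answer: 1002001/67108864

Derivation:
Let h be the number of horizontal steps (so 14-h are vertical). To end at (-4,0) need (h-4)/2 right-steps and ((14-h)+0)/2 up-steps.
Sum over h with 4 ≤ h ≤ 14, h ≡ 0 (mod 2), 14-h ≡ 0 (mod 2):
h=4: C(14,4)·C(4,0)·C(10,5) = 1001·1·252 = 252252
h=6: C(14,6)·C(6,1)·C(8,4) = 3003·6·70 = 1261260
h=8: C(14,8)·C(8,2)·C(6,3) = 3003·28·20 = 1681680
h=10: C(14,10)·C(10,3)·C(4,2) = 1001·120·6 = 720720
h=12: C(14,12)·C(12,4)·C(2,1) = 91·495·2 = 90090
h=14: C(14,14)·C(14,5)·C(0,0) = 1·2002·1 = 2002
Total favorable: 4008004
Total paths: 4^14 = 268435456
P = 4008004/268435456 = 1002001/67108864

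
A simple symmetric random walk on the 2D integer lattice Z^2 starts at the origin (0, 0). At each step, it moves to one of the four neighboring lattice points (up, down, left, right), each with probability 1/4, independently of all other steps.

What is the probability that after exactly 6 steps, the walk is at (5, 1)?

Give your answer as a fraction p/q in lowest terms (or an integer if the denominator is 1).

Let h be the number of horizontal steps (so 6-h are vertical). To end at (5,1) need (h+5)/2 right-steps and ((6-h)+1)/2 up-steps.
Sum over h with 5 ≤ h ≤ 5, h ≡ 1 (mod 2), 6-h ≡ 1 (mod 2):
h=5: C(6,5)·C(5,5)·C(1,1) = 6·1·1 = 6
Total favorable: 6
Total paths: 4^6 = 4096
P = 6/4096 = 3/2048

Answer: 3/2048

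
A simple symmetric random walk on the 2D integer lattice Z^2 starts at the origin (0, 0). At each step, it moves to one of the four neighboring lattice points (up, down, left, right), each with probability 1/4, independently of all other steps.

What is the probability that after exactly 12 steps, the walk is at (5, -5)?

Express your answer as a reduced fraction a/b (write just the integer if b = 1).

Let h be the number of horizontal steps (so 12-h are vertical). To end at (5,-5) need (h+5)/2 right-steps and ((12-h)-5)/2 up-steps.
Sum over h with 5 ≤ h ≤ 7, h ≡ 1 (mod 2), 12-h ≡ 1 (mod 2):
h=5: C(12,5)·C(5,5)·C(7,1) = 792·1·7 = 5544
h=7: C(12,7)·C(7,6)·C(5,0) = 792·7·1 = 5544
Total favorable: 11088
Total paths: 4^12 = 16777216
P = 11088/16777216 = 693/1048576

Answer: 693/1048576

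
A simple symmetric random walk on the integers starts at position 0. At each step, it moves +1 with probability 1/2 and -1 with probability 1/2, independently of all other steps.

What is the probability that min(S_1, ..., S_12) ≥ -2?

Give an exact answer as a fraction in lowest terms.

Let f(t,s) = #length-t paths at position s with S_1..S_t all ≥ -2.
f(t,s) = f(t-1,s-1) + f(t-1,s+1) for s ≥ -2; f(t,s) = 0 for s < -2.
t=0: f(0,0)=1
t=1: f(1,-1)=1 f(1,1)=1
t=2: f(2,-2)=1 f(2,0)=2 f(2,2)=1
t=3: f(3,-1)=3 f(3,1)=3 f(3,3)=1
t=4: f(4,-2)=3 f(4,0)=6 f(4,2)=4 f(4,4)=1
t=5: f(5,-1)=9 f(5,1)=10 f(5,3)=5 f(5,5)=1
t=6: f(6,-2)=9 f(6,0)=19 f(6,2)=15 f(6,4)=6 f(6,6)=1
t=7: f(7,-1)=28 f(7,1)=34 f(7,3)=21 f(7,5)=7 f(7,7)=1
t=8: f(8,-2)=28 f(8,0)=62 f(8,2)=55 f(8,4)=28 f(8,6)=8 f(8,8)=1
t=9: f(9,-1)=90 f(9,1)=117 f(9,3)=83 f(9,5)=36 f(9,7)=9 f(9,9)=1
t=10: f(10,-2)=90 f(10,0)=207 f(10,2)=200 f(10,4)=119 f(10,6)=45 f(10,8)=10 f(10,10)=1
t=11: f(11,-1)=297 f(11,1)=407 f(11,3)=319 f(11,5)=164 f(11,7)=55 f(11,9)=11 f(11,11)=1
t=12: f(12,-2)=297 f(12,0)=704 f(12,2)=726 f(12,4)=483 f(12,6)=219 f(12,8)=66 f(12,10)=12 f(12,12)=1
Σ_s f(12,s) = 2508
P = 2508/4096 = 627/1024

Answer: 627/1024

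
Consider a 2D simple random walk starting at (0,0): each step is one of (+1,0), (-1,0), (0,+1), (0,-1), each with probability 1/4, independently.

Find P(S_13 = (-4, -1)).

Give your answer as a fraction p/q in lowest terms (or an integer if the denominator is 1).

Let h be the number of horizontal steps (so 13-h are vertical). To end at (-4,-1) need (h-4)/2 right-steps and ((13-h)-1)/2 up-steps.
Sum over h with 4 ≤ h ≤ 12, h ≡ 0 (mod 2), 13-h ≡ 1 (mod 2):
h=4: C(13,4)·C(4,0)·C(9,4) = 715·1·126 = 90090
h=6: C(13,6)·C(6,1)·C(7,3) = 1716·6·35 = 360360
h=8: C(13,8)·C(8,2)·C(5,2) = 1287·28·10 = 360360
h=10: C(13,10)·C(10,3)·C(3,1) = 286·120·3 = 102960
h=12: C(13,12)·C(12,4)·C(1,0) = 13·495·1 = 6435
Total favorable: 920205
Total paths: 4^13 = 67108864
P = 920205/67108864 = 920205/67108864

Answer: 920205/67108864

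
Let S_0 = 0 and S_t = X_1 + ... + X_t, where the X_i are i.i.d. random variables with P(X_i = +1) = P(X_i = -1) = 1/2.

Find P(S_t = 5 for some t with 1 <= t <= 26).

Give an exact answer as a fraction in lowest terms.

Count via complement. Let g(t,s) = #length-t paths at position s with S_1..S_t all ≠ 5.
g(t,s) = g(t-1,s-1) + g(t-1,s+1) for s ≠ 5; g(t,5) = 0.
t=0: g(0,0)=1
t=1: g(1,-1)=1 g(1,1)=1
t=2: g(2,-2)=1 g(2,0)=2 g(2,2)=1
t=3: g(3,-3)=1 g(3,-1)=3 g(3,1)=3 g(3,3)=1
t=4: g(4,-4)=1 g(4,-2)=4 g(4,0)=6 g(4,2)=4 g(4,4)=1
t=5: g(5,-5)=1 g(5,-3)=5 g(5,-1)=10 g(5,1)=10 g(5,3)=5
t=6: g(6,-6)=1 g(6,-4)=6 g(6,-2)=15 g(6,0)=20 g(6,2)=15 g(6,4)=5
t=7: g(7,-7)=1 g(7,-5)=7 g(7,-3)=21 g(7,-1)=35 g(7,1)=35 g(7,3)=20
t=8: g(8,-8)=1 g(8,-6)=8 g(8,-4)=28 g(8,-2)=56 g(8,0)=70 g(8,2)=55 g(8,4)=20
t=9: g(9,-9)=1 g(9,-7)=9 g(9,-5)=36 g(9,-3)=84 g(9,-1)=126 g(9,1)=125 g(9,3)=75
t=10: g(10,-10)=1 g(10,-8)=10 g(10,-6)=45 g(10,-4)=120 g(10,-2)=210 g(10,0)=251 g(10,2)=200 g(10,4)=75
t=11: g(11,-11)=1 g(11,-9)=11 g(11,-7)=55 g(11,-5)=165 g(11,-3)=330 g(11,-1)=461 g(11,1)=451 g(11,3)=275
t=12: g(12,-12)=1 g(12,-10)=12 g(12,-8)=66 g(12,-6)=220 g(12,-4)=495 g(12,-2)=791 g(12,0)=912 g(12,2)=726 g(12,4)=275
t=13: g(13,-13)=1 g(13,-11)=13 g(13,-9)=78 g(13,-7)=286 g(13,-5)=715 g(13,-3)=1286 g(13,-1)=1703 g(13,1)=1638 g(13,3)=1001
t=14: g(14,-14)=1 g(14,-12)=14 g(14,-10)=91 g(14,-8)=364 g(14,-6)=1001 g(14,-4)=2001 g(14,-2)=2989 g(14,0)=3341 g(14,2)=2639 g(14,4)=1001
t=15: g(15,-15)=1 g(15,-13)=15 g(15,-11)=105 g(15,-9)=455 g(15,-7)=1365 g(15,-5)=3002 g(15,-3)=4990 g(15,-1)=6330 g(15,1)=5980 g(15,3)=3640
t=16: g(16,-16)=1 g(16,-14)=16 g(16,-12)=120 g(16,-10)=560 g(16,-8)=1820 g(16,-6)=4367 g(16,-4)=7992 g(16,-2)=11320 g(16,0)=12310 g(16,2)=9620 g(16,4)=3640
t=17: g(17,-17)=1 g(17,-15)=17 g(17,-13)=136 g(17,-11)=680 g(17,-9)=2380 g(17,-7)=6187 g(17,-5)=12359 g(17,-3)=19312 g(17,-1)=23630 g(17,1)=21930 g(17,3)=13260
t=18: g(18,-18)=1 g(18,-16)=18 g(18,-14)=153 g(18,-12)=816 g(18,-10)=3060 g(18,-8)=8567 g(18,-6)=18546 g(18,-4)=31671 g(18,-2)=42942 g(18,0)=45560 g(18,2)=35190 g(18,4)=13260
t=19: g(19,-19)=1 g(19,-17)=19 g(19,-15)=171 g(19,-13)=969 g(19,-11)=3876 g(19,-9)=11627 g(19,-7)=27113 g(19,-5)=50217 g(19,-3)=74613 g(19,-1)=88502 g(19,1)=80750 g(19,3)=48450
t=20: g(20,-20)=1 g(20,-18)=20 g(20,-16)=190 g(20,-14)=1140 g(20,-12)=4845 g(20,-10)=15503 g(20,-8)=38740 g(20,-6)=77330 g(20,-4)=124830 g(20,-2)=163115 g(20,0)=169252 g(20,2)=129200 g(20,4)=48450
t=21: g(21,-21)=1 g(21,-19)=21 g(21,-17)=210 g(21,-15)=1330 g(21,-13)=5985 g(21,-11)=20348 g(21,-9)=54243 g(21,-7)=116070 g(21,-5)=202160 g(21,-3)=287945 g(21,-1)=332367 g(21,1)=298452 g(21,3)=177650
t=22: g(22,-22)=1 g(22,-20)=22 g(22,-18)=231 g(22,-16)=1540 g(22,-14)=7315 g(22,-12)=26333 g(22,-10)=74591 g(22,-8)=170313 g(22,-6)=318230 g(22,-4)=490105 g(22,-2)=620312 g(22,0)=630819 g(22,2)=476102 g(22,4)=177650
t=23: g(23,-23)=1 g(23,-21)=23 g(23,-19)=253 g(23,-17)=1771 g(23,-15)=8855 g(23,-13)=33648 g(23,-11)=100924 g(23,-9)=244904 g(23,-7)=488543 g(23,-5)=808335 g(23,-3)=1110417 g(23,-1)=1251131 g(23,1)=1106921 g(23,3)=653752
t=24: g(24,-24)=1 g(24,-22)=24 g(24,-20)=276 g(24,-18)=2024 g(24,-16)=10626 g(24,-14)=42503 g(24,-12)=134572 g(24,-10)=345828 g(24,-8)=733447 g(24,-6)=1296878 g(24,-4)=1918752 g(24,-2)=2361548 g(24,0)=2358052 g(24,2)=1760673 g(24,4)=653752
t=25: g(25,-25)=1 g(25,-23)=25 g(25,-21)=300 g(25,-19)=2300 g(25,-17)=12650 g(25,-15)=53129 g(25,-13)=177075 g(25,-11)=480400 g(25,-9)=1079275 g(25,-7)=2030325 g(25,-5)=3215630 g(25,-3)=4280300 g(25,-1)=4719600 g(25,1)=4118725 g(25,3)=2414425
t=26: g(26,-26)=1 g(26,-24)=26 g(26,-22)=325 g(26,-20)=2600 g(26,-18)=14950 g(26,-16)=65779 g(26,-14)=230204 g(26,-12)=657475 g(26,-10)=1559675 g(26,-8)=3109600 g(26,-6)=5245955 g(26,-4)=7495930 g(26,-2)=8999900 g(26,0)=8838325 g(26,2)=6533150 g(26,4)=2414425
Paths never hitting 5: Σ_s g(26,s) = 45168320
Paths hitting 5: 2^26 - 45168320 = 21940544
P = 21940544/67108864 = 342821/1048576

Answer: 342821/1048576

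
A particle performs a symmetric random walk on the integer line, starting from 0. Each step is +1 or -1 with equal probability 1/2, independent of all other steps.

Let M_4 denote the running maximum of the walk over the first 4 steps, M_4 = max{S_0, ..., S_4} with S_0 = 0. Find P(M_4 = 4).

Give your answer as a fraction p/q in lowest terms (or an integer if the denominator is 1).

Answer: 1/16

Derivation:
Let M_4 = max(S_0,...,S_4). Use the reflection principle: for j ≥ 1, #{paths with M_4 ≥ j} = #{S_4 ≥ j} + #{S_4 ≥ j+1}.
By reflection, #{M_4 ≥ 4} = #{S_4 ≥ 4} + #{S_4 ≥ 5} = 1 + 0 = 1.
#{M_4 ≥ 5} = #{S_4 ≥ 5} + #{S_4 ≥ 6} = 0 + 0 = 0.
#{M_4 = 4} = 1 - 0 = 1.
P(M_4 = 4) = 1/16 = 1/16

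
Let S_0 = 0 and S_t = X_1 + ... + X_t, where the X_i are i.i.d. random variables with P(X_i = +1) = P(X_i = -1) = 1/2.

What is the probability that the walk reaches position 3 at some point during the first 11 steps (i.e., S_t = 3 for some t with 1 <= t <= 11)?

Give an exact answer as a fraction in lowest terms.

Count via complement. Let g(t,s) = #length-t paths at position s with S_1..S_t all ≠ 3.
g(t,s) = g(t-1,s-1) + g(t-1,s+1) for s ≠ 3; g(t,3) = 0.
t=0: g(0,0)=1
t=1: g(1,-1)=1 g(1,1)=1
t=2: g(2,-2)=1 g(2,0)=2 g(2,2)=1
t=3: g(3,-3)=1 g(3,-1)=3 g(3,1)=3
t=4: g(4,-4)=1 g(4,-2)=4 g(4,0)=6 g(4,2)=3
t=5: g(5,-5)=1 g(5,-3)=5 g(5,-1)=10 g(5,1)=9
t=6: g(6,-6)=1 g(6,-4)=6 g(6,-2)=15 g(6,0)=19 g(6,2)=9
t=7: g(7,-7)=1 g(7,-5)=7 g(7,-3)=21 g(7,-1)=34 g(7,1)=28
t=8: g(8,-8)=1 g(8,-6)=8 g(8,-4)=28 g(8,-2)=55 g(8,0)=62 g(8,2)=28
t=9: g(9,-9)=1 g(9,-7)=9 g(9,-5)=36 g(9,-3)=83 g(9,-1)=117 g(9,1)=90
t=10: g(10,-10)=1 g(10,-8)=10 g(10,-6)=45 g(10,-4)=119 g(10,-2)=200 g(10,0)=207 g(10,2)=90
t=11: g(11,-11)=1 g(11,-9)=11 g(11,-7)=55 g(11,-5)=164 g(11,-3)=319 g(11,-1)=407 g(11,1)=297
Paths never hitting 3: Σ_s g(11,s) = 1254
Paths hitting 3: 2^11 - 1254 = 794
P = 794/2048 = 397/1024

Answer: 397/1024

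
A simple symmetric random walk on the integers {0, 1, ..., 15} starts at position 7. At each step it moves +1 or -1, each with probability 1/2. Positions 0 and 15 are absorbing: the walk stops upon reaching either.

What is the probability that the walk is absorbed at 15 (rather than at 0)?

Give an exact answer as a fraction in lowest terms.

Symmetric walk (p = 1/2): the harmonic-function argument gives P(hit 15 before 0 | start at 7) = a/N.
P = 7/15 = 7/15

Answer: 7/15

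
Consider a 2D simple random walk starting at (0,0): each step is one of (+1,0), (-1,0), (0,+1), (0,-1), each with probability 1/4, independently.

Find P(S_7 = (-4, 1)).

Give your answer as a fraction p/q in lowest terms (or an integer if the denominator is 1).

Let h be the number of horizontal steps (so 7-h are vertical). To end at (-4,1) need (h-4)/2 right-steps and ((7-h)+1)/2 up-steps.
Sum over h with 4 ≤ h ≤ 6, h ≡ 0 (mod 2), 7-h ≡ 1 (mod 2):
h=4: C(7,4)·C(4,0)·C(3,2) = 35·1·3 = 105
h=6: C(7,6)·C(6,1)·C(1,1) = 7·6·1 = 42
Total favorable: 147
Total paths: 4^7 = 16384
P = 147/16384 = 147/16384

Answer: 147/16384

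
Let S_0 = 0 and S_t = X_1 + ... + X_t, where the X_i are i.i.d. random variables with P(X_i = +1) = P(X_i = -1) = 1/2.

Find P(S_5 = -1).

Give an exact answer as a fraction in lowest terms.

Answer: 5/16

Derivation:
To reach position -1 after 5 steps: need 2 steps of +1 and 3 of -1.
Favorable paths: C(5,2) = 10
Total paths: 2^5 = 32
P = 10/32 = 5/16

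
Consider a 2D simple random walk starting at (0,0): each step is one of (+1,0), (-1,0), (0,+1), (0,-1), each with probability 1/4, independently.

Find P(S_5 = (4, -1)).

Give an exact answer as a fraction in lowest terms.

Answer: 5/1024

Derivation:
Let h be the number of horizontal steps (so 5-h are vertical). To end at (4,-1) need (h+4)/2 right-steps and ((5-h)-1)/2 up-steps.
Sum over h with 4 ≤ h ≤ 4, h ≡ 0 (mod 2), 5-h ≡ 1 (mod 2):
h=4: C(5,4)·C(4,4)·C(1,0) = 5·1·1 = 5
Total favorable: 5
Total paths: 4^5 = 1024
P = 5/1024 = 5/1024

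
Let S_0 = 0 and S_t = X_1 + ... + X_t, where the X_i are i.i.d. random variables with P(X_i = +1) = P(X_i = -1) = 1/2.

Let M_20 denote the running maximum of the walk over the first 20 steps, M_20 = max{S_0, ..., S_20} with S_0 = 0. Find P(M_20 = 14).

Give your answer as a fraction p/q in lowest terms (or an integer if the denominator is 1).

Let M_20 = max(S_0,...,S_20). Use the reflection principle: for j ≥ 1, #{paths with M_20 ≥ j} = #{S_20 ≥ j} + #{S_20 ≥ j+1}.
By reflection, #{M_20 ≥ 14} = #{S_20 ≥ 14} + #{S_20 ≥ 15} = 1351 + 211 = 1562.
#{M_20 ≥ 15} = #{S_20 ≥ 15} + #{S_20 ≥ 16} = 211 + 211 = 422.
#{M_20 = 14} = 1562 - 422 = 1140.
P(M_20 = 14) = 1140/1048576 = 285/262144

Answer: 285/262144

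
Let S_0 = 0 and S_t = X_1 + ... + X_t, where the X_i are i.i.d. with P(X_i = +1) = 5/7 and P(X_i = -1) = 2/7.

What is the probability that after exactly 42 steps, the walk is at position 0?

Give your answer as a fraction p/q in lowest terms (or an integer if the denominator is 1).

Answer: 538257874440000000000000000000000/311973482284542371301330321821976049

Derivation:
To be at 0 after 42 steps: need exactly 21 steps of +1 and 21 of -1.
Number of such sequences: C(42,21) = 538257874440
Each has probability (5/7)^21 · (2/7)^21 = 1000000000000000000000/311973482284542371301330321821976049
P = 538257874440 · 1000000000000000000000/311973482284542371301330321821976049 = 538257874440000000000000000000000/311973482284542371301330321821976049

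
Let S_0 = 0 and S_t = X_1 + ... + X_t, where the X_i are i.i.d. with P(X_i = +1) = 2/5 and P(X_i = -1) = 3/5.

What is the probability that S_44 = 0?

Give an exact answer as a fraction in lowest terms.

To be at 0 after 44 steps: need exactly 22 steps of +1 and 22 of -1.
Number of such sequences: C(44,22) = 2104098963720
Each has probability (2/5)^22 · (3/5)^22 = 131621703842267136/5684341886080801486968994140625
P = 2104098963720 · 131621703842267136/5684341886080801486968994140625 = 55389018131515004638602461184/1136868377216160297393798828125

Answer: 55389018131515004638602461184/1136868377216160297393798828125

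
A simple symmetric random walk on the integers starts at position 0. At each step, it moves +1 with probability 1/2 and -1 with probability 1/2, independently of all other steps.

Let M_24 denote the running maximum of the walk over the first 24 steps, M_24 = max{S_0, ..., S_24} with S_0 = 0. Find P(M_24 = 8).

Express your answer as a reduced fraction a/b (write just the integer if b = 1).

Let M_24 = max(S_0,...,S_24). Use the reflection principle: for j ≥ 1, #{paths with M_24 ≥ j} = #{S_24 ≥ j} + #{S_24 ≥ j+1}.
By reflection, #{M_24 ≥ 8} = #{S_24 ≥ 8} + #{S_24 ≥ 9} = 1271626 + 536155 = 1807781.
#{M_24 ≥ 9} = #{S_24 ≥ 9} + #{S_24 ≥ 10} = 536155 + 536155 = 1072310.
#{M_24 = 8} = 1807781 - 1072310 = 735471.
P(M_24 = 8) = 735471/16777216 = 735471/16777216

Answer: 735471/16777216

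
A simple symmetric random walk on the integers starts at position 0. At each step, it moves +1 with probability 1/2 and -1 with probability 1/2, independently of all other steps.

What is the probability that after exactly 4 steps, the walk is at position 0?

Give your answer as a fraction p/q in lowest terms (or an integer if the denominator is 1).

To return to 0 after 4 steps: need exactly 2 steps of +1 and 2 of -1.
Favorable paths: C(4,2) = 6
Total paths: 2^4 = 16
P = 6/16 = 3/8

Answer: 3/8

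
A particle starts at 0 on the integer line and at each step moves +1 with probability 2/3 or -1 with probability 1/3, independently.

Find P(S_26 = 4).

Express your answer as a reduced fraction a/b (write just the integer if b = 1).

To reach position 4 after 26 steps: need 15 steps of +1 and 11 steps of -1.
Number of such sequences: C(26,15) = 7726160
Each has probability (2/3)^15 · (1/3)^11 = 32768/2541865828329
P = 7726160 · 32768/2541865828329 = 253170810880/2541865828329

Answer: 253170810880/2541865828329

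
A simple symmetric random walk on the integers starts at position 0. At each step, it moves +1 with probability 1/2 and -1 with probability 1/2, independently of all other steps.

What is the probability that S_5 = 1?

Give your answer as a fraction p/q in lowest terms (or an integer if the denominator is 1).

To reach position 1 after 5 steps: need 3 steps of +1 and 2 of -1.
Favorable paths: C(5,3) = 10
Total paths: 2^5 = 32
P = 10/32 = 5/16

Answer: 5/16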